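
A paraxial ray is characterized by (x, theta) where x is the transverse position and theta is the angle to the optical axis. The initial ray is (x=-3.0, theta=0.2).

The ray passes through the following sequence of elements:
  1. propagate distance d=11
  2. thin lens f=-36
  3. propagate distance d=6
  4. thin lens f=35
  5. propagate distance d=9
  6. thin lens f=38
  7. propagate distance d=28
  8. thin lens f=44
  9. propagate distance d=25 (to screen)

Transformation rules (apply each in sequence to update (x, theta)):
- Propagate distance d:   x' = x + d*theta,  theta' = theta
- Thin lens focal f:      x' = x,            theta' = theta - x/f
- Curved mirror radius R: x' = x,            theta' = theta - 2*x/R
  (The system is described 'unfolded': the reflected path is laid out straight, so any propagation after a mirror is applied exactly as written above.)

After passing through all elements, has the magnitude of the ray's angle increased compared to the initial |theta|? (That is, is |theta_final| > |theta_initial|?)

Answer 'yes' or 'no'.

Initial: x=-3.0000 theta=0.2000
After 1 (propagate distance d=11): x=-0.8000 theta=0.2000
After 2 (thin lens f=-36): x=-0.8000 theta=8/45 (≈0.1778)
After 3 (propagate distance d=6): x=4/15 (≈0.2667) theta=8/45 (≈0.1778)
After 4 (thin lens f=35): x=4/15 (≈0.2667) theta=268/1575 (≈0.1702)
After 5 (propagate distance d=9): x=944/525 (≈1.7981) theta=268/1575 (≈0.1702)
After 6 (thin lens f=38): x=944/525 (≈1.7981) theta=3676/29925 (≈0.1228)
After 7 (propagate distance d=28): x=156736/29925 (≈5.2376) theta=3676/29925 (≈0.1228)
After 8 (thin lens f=44): x=156736/29925 (≈5.2376) theta=1252/329175 (≈0.0038)
After 9 (propagate distance d=25 (to screen)): x=195044/36575 (≈5.3327) theta=1252/329175 (≈0.0038)
|theta_initial|=0.2000 |theta_final|=1252/329175 (≈0.0038) -> not increased

Answer: no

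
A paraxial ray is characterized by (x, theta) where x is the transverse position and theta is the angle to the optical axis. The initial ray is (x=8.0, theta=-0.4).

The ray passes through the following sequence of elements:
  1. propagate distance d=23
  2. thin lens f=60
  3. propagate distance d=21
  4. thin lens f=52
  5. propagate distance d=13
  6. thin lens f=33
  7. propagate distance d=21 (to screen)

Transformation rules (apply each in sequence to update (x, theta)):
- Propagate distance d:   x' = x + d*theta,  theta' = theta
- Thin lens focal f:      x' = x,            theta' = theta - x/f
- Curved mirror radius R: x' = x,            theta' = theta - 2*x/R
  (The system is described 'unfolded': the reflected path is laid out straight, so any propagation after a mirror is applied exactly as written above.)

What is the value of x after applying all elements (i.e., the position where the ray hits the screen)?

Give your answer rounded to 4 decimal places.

Answer: -8.5727

Derivation:
Initial: x=8.0000 theta=-0.4000
After 1 (propagate distance d=23): x=-1.2000 theta=-0.4000
After 2 (thin lens f=60): x=-1.2000 theta=-0.3800
After 3 (propagate distance d=21): x=-9.1800 theta=-0.3800
After 4 (thin lens f=52): x=-9.1800 theta=-529/2600 (≈-0.2035)
After 5 (propagate distance d=13): x=-11.8250 theta=-529/2600 (≈-0.2035)
After 6 (thin lens f=33): x=-11.8250 theta=151/975 (≈0.1549)
After 7 (propagate distance d=21 (to screen)): x=-22289/2600 (≈-8.5727) theta=151/975 (≈0.1549)
Rounded to 4 decimal places: x = -8.5727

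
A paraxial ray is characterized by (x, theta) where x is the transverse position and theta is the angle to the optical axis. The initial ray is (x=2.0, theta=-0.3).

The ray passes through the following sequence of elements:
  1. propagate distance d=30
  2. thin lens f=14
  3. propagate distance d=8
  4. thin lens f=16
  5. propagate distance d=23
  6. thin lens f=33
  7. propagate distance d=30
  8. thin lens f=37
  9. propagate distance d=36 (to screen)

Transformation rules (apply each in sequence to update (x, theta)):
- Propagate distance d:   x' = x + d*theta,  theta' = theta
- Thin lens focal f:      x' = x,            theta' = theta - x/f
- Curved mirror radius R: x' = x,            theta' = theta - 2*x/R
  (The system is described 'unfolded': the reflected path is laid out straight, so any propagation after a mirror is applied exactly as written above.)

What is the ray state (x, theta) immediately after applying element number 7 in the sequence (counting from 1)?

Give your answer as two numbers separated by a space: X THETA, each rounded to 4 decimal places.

Initial: x=2.0000 theta=-0.3000
After 1 (propagate distance d=30): x=-7.0000 theta=-0.3000
After 2 (thin lens f=14): x=-7.0000 theta=0.2000
After 3 (propagate distance d=8): x=-5.4000 theta=0.2000
After 4 (thin lens f=16): x=-5.4000 theta=0.5375
After 5 (propagate distance d=23): x=6.9625 theta=0.5375
After 6 (thin lens f=33): x=6.9625 theta=431/1320 (≈0.3265)
After 7 (propagate distance d=30): x=14747/880 (≈16.7580) theta=431/1320 (≈0.3265)
Rounded to 4 decimal places: x = 16.7580, theta = 0.3265

Answer: 16.7580 0.3265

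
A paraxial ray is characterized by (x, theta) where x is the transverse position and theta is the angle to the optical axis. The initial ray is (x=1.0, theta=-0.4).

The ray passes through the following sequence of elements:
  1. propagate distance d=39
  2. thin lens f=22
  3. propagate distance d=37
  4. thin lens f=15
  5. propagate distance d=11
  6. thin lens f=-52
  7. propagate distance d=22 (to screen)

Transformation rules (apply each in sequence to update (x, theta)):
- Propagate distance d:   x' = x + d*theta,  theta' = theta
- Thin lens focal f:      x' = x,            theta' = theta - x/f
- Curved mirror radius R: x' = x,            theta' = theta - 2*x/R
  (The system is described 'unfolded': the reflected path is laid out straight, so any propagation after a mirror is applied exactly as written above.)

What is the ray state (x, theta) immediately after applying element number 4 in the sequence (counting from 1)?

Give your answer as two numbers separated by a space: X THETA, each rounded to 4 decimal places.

Initial: x=1.0000 theta=-0.4000
After 1 (propagate distance d=39): x=-14.6000 theta=-0.4000
After 2 (thin lens f=22): x=-14.6000 theta=29/110 (≈0.2636)
After 3 (propagate distance d=37): x=-533/110 (≈-4.8455) theta=29/110 (≈0.2636)
After 4 (thin lens f=15): x=-533/110 (≈-4.8455) theta=44/75 (≈0.5867)
Rounded to 4 decimal places: x = -4.8455, theta = 0.5867

Answer: -4.8455 0.5867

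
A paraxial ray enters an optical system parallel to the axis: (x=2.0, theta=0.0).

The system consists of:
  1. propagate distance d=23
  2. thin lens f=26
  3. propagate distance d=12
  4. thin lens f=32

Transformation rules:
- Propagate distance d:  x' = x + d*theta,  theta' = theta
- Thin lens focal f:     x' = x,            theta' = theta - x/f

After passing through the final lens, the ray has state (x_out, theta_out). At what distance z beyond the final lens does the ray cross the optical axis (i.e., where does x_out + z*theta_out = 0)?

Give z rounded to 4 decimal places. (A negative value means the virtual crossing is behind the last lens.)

Initial: x=2.0000 theta=0.0000
After 1 (propagate distance d=23): x=2.0000 theta=0.0000
After 2 (thin lens f=26): x=2.0000 theta=-1/13 (≈-0.0769)
After 3 (propagate distance d=12): x=14/13 (≈1.0769) theta=-1/13 (≈-0.0769)
After 4 (thin lens f=32): x=14/13 (≈1.0769) theta=-23/208 (≈-0.1106)
z_focus = -x_out/theta_out = -(14/13)/(-23/208) = 224/23 ≈ 9.7391
Rounded to 4 decimal places: z = 9.7391

Answer: 9.7391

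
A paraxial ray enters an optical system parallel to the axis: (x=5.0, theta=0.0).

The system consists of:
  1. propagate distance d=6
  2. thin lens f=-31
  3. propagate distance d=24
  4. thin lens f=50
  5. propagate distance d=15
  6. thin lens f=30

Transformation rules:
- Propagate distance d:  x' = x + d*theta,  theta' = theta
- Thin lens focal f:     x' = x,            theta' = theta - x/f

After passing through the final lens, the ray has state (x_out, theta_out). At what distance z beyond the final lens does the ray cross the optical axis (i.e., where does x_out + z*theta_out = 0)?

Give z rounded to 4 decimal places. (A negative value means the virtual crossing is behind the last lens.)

Answer: 28.4071

Derivation:
Initial: x=5.0000 theta=0.0000
After 1 (propagate distance d=6): x=5.0000 theta=0.0000
After 2 (thin lens f=-31): x=5.0000 theta=5/31 (≈0.1613)
After 3 (propagate distance d=24): x=275/31 (≈8.8710) theta=5/31 (≈0.1613)
After 4 (thin lens f=50): x=275/31 (≈8.8710) theta=-1/62 (≈-0.0161)
After 5 (propagate distance d=15): x=535/62 (≈8.6290) theta=-1/62 (≈-0.0161)
After 6 (thin lens f=30): x=535/62 (≈8.6290) theta=-113/372 (≈-0.3038)
z_focus = -x_out/theta_out = -(535/62)/(-113/372) = 3210/113 ≈ 28.4071
Rounded to 4 decimal places: z = 28.4071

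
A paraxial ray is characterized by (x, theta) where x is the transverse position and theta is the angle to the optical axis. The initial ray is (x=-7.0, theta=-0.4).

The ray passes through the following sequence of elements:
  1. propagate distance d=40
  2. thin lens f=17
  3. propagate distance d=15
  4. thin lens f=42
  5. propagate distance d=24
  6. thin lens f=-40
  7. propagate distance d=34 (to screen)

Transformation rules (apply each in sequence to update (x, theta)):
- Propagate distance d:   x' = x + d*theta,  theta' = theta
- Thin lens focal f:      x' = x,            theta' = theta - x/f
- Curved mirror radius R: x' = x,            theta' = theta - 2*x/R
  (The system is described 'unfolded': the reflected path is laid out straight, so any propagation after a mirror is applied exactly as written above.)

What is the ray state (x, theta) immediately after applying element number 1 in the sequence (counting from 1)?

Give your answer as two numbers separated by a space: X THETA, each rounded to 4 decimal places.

Initial: x=-7.0000 theta=-0.4000
After 1 (propagate distance d=40): x=-23.0000 theta=-0.4000
Rounded to 4 decimal places: x = -23.0000, theta = -0.4000

Answer: -23.0000 -0.4000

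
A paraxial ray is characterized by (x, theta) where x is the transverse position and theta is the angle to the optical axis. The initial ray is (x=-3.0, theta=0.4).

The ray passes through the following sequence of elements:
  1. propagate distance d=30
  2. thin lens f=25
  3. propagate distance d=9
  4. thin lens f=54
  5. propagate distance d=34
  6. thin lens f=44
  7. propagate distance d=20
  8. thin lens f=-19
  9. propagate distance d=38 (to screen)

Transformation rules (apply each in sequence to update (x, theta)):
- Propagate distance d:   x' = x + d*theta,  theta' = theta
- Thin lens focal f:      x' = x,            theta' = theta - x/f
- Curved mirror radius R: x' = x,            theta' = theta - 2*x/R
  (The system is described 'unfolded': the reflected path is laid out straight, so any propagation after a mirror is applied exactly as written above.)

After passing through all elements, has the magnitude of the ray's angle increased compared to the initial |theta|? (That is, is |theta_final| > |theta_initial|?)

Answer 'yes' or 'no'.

Answer: no

Derivation:
Initial: x=-3.0000 theta=0.4000
After 1 (propagate distance d=30): x=9.0000 theta=0.4000
After 2 (thin lens f=25): x=9.0000 theta=0.0400
After 3 (propagate distance d=9): x=9.3600 theta=0.0400
After 4 (thin lens f=54): x=9.3600 theta=-2/15 (≈-0.1333)
After 5 (propagate distance d=34): x=362/75 (≈4.8267) theta=-2/15 (≈-0.1333)
After 6 (thin lens f=44): x=362/75 (≈4.8267) theta=-401/1650 (≈-0.2430)
After 7 (propagate distance d=20): x=-28/825 (≈-0.0339) theta=-401/1650 (≈-0.2430)
After 8 (thin lens f=-19): x=-28/825 (≈-0.0339) theta=-307/1254 (≈-0.2448)
After 9 (propagate distance d=38 (to screen)): x=-7703/825 (≈-9.3370) theta=-307/1254 (≈-0.2448)
|theta_initial|=0.4000 |theta_final|=307/1254 (≈0.2448) -> not increased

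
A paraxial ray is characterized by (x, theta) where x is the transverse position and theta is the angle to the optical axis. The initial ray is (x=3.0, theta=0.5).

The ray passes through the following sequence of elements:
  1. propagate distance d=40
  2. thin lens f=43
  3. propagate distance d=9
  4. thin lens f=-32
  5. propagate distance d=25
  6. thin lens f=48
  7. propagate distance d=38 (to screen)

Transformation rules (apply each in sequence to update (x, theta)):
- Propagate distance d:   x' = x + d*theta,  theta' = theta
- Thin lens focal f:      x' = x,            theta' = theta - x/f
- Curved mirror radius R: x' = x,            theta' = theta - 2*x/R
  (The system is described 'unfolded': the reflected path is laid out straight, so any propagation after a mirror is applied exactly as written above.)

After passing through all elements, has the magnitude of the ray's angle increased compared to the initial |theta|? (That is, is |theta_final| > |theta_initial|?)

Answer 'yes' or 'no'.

Initial: x=3.0000 theta=0.5000
After 1 (propagate distance d=40): x=23.0000 theta=0.5000
After 2 (thin lens f=43): x=23.0000 theta=-3/86 (≈-0.0349)
After 3 (propagate distance d=9): x=1951/86 (≈22.6860) theta=-3/86 (≈-0.0349)
After 4 (thin lens f=-32): x=1951/86 (≈22.6860) theta=1855/2752 (≈0.6741)
After 5 (propagate distance d=25): x=108807/2752 (≈39.5374) theta=1855/2752 (≈0.6741)
After 6 (thin lens f=48): x=108807/2752 (≈39.5374) theta=-6589/44032 (≈-0.1496)
After 7 (propagate distance d=38 (to screen)): x=745265/22016 (≈33.8511) theta=-6589/44032 (≈-0.1496)
|theta_initial|=0.5000 |theta_final|=6589/44032 (≈0.1496) -> not increased

Answer: no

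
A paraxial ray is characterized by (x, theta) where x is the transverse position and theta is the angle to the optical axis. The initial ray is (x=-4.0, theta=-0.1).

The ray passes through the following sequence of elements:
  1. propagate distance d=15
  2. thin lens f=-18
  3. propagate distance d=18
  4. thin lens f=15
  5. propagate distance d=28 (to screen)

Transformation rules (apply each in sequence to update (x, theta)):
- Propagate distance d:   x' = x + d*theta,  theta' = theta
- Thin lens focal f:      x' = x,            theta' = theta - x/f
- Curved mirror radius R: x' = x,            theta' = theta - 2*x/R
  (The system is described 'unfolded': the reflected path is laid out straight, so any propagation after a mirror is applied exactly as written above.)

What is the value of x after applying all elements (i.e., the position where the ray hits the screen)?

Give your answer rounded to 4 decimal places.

Initial: x=-4.0000 theta=-0.1000
After 1 (propagate distance d=15): x=-5.5000 theta=-0.1000
After 2 (thin lens f=-18): x=-5.5000 theta=-73/180 (≈-0.4056)
After 3 (propagate distance d=18): x=-12.8000 theta=-73/180 (≈-0.4056)
After 4 (thin lens f=15): x=-12.8000 theta=403/900 (≈0.4478)
After 5 (propagate distance d=28 (to screen)): x=-59/225 (≈-0.2622) theta=403/900 (≈0.4478)
Rounded to 4 decimal places: x = -0.2622

Answer: -0.2622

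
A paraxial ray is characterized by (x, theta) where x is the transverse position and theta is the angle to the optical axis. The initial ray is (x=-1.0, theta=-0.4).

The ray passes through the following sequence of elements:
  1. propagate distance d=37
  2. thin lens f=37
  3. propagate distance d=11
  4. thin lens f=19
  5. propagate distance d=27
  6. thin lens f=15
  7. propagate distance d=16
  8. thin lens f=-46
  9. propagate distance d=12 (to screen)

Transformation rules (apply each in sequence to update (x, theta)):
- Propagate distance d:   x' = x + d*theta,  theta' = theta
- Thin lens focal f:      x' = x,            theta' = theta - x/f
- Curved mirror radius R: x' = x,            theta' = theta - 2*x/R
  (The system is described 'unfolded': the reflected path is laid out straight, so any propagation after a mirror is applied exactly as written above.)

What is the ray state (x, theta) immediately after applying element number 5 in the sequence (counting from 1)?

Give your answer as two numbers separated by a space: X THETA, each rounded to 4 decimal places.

Answer: 7.2572 0.8430

Derivation:
Initial: x=-1.0000 theta=-0.4000
After 1 (propagate distance d=37): x=-15.8000 theta=-0.4000
After 2 (thin lens f=37): x=-15.8000 theta=1/37 (≈0.0270)
After 3 (propagate distance d=11): x=-2868/185 (≈-15.5027) theta=1/37 (≈0.0270)
After 4 (thin lens f=19): x=-2868/185 (≈-15.5027) theta=2963/3515 (≈0.8430)
After 5 (propagate distance d=27): x=25509/3515 (≈7.2572) theta=2963/3515 (≈0.8430)
Rounded to 4 decimal places: x = 7.2572, theta = 0.8430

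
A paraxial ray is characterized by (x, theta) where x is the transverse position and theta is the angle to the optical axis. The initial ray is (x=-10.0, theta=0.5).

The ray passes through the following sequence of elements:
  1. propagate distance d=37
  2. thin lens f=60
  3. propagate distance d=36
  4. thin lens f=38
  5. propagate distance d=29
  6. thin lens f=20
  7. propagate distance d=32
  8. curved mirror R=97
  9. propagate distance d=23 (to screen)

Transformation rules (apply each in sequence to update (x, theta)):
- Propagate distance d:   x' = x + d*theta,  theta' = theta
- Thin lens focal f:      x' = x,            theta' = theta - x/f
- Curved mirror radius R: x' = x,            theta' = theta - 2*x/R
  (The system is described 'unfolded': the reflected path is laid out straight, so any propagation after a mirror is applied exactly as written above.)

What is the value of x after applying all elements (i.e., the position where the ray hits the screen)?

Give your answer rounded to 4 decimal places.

Initial: x=-10.0000 theta=0.5000
After 1 (propagate distance d=37): x=8.5000 theta=0.5000
After 2 (thin lens f=60): x=8.5000 theta=43/120 (≈0.3583)
After 3 (propagate distance d=36): x=21.4000 theta=43/120 (≈0.3583)
After 4 (thin lens f=38): x=21.4000 theta=-467/2280 (≈-0.2048)
After 5 (propagate distance d=29): x=35249/2280 (≈15.4601) theta=-467/2280 (≈-0.2048)
After 6 (thin lens f=20): x=35249/2280 (≈15.4601) theta=-14863/15200 (≈-0.9778)
After 7 (propagate distance d=32): x=-180467/11400 (≈-15.8304) theta=-14863/15200 (≈-0.9778)
After 8 (curved mirror R=97): x=-180467/11400 (≈-15.8304) theta=-2881397/4423200 (≈-0.6514)
After 9 (propagate distance d=23 (to screen)): x=-2391111/77600 (≈-30.8133) theta=-2881397/4423200 (≈-0.6514)
Rounded to 4 decimal places: x = -30.8133

Answer: -30.8133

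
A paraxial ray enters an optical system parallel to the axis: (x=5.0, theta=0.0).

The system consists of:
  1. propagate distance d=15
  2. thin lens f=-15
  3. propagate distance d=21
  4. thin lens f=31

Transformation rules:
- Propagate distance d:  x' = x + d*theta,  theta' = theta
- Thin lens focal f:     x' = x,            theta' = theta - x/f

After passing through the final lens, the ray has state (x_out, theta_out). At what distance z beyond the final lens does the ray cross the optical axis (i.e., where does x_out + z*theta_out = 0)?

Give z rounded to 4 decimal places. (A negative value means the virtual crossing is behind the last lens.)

Answer: 223.2000

Derivation:
Initial: x=5.0000 theta=0.0000
After 1 (propagate distance d=15): x=5.0000 theta=0.0000
After 2 (thin lens f=-15): x=5.0000 theta=1/3 (≈0.3333)
After 3 (propagate distance d=21): x=12.0000 theta=1/3 (≈0.3333)
After 4 (thin lens f=31): x=12.0000 theta=-5/93 (≈-0.0538)
z_focus = -x_out/theta_out = -(12.0000)/(-5/93) = 223.2000
Rounded to 4 decimal places: z = 223.2000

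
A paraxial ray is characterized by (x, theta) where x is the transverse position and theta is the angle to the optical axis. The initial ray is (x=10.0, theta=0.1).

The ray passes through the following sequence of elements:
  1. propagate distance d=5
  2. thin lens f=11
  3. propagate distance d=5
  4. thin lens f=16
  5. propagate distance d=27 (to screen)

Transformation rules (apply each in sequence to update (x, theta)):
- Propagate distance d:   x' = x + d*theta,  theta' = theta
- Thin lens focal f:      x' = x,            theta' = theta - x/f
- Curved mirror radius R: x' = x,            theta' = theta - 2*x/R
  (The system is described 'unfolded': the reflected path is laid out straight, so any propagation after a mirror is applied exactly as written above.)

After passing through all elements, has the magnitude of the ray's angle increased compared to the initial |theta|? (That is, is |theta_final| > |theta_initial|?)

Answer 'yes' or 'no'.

Answer: yes

Derivation:
Initial: x=10.0000 theta=0.1000
After 1 (propagate distance d=5): x=10.5000 theta=0.1000
After 2 (thin lens f=11): x=10.5000 theta=-47/55 (≈-0.8545)
After 3 (propagate distance d=5): x=137/22 (≈6.2273) theta=-47/55 (≈-0.8545)
After 4 (thin lens f=16): x=137/22 (≈6.2273) theta=-199/160 (≈-1.2438)
After 5 (propagate distance d=27 (to screen)): x=-48143/1760 (≈-27.3540) theta=-199/160 (≈-1.2438)
|theta_initial|=0.1000 |theta_final|=199/160 (≈1.2438) -> increased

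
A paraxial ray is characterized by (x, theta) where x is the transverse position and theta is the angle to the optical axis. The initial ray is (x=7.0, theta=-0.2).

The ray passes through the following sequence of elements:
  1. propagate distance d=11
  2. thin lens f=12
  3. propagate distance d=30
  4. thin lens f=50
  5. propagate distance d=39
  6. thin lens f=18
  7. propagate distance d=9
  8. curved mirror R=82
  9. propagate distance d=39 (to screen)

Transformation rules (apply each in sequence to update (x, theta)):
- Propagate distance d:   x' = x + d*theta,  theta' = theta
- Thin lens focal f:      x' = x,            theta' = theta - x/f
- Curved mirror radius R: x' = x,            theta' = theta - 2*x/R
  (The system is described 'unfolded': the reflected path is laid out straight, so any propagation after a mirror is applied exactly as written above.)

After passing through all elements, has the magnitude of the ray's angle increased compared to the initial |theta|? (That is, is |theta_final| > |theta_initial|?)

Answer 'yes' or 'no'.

Answer: yes

Derivation:
Initial: x=7.0000 theta=-0.2000
After 1 (propagate distance d=11): x=4.8000 theta=-0.2000
After 2 (thin lens f=12): x=4.8000 theta=-0.6000
After 3 (propagate distance d=30): x=-13.2000 theta=-0.6000
After 4 (thin lens f=50): x=-13.2000 theta=-0.3360
After 5 (propagate distance d=39): x=-26.3040 theta=-0.3360
After 6 (thin lens f=18): x=-26.3040 theta=422/375 (≈1.1253)
After 7 (propagate distance d=9): x=-16.1760 theta=422/375 (≈1.1253)
After 8 (curved mirror R=82): x=-16.1760 theta=23368/15375 (≈1.5199)
After 9 (propagate distance d=39 (to screen)): x=220882/5125 (≈43.0989) theta=23368/15375 (≈1.5199)
|theta_initial|=0.2000 |theta_final|=23368/15375 (≈1.5199) -> increased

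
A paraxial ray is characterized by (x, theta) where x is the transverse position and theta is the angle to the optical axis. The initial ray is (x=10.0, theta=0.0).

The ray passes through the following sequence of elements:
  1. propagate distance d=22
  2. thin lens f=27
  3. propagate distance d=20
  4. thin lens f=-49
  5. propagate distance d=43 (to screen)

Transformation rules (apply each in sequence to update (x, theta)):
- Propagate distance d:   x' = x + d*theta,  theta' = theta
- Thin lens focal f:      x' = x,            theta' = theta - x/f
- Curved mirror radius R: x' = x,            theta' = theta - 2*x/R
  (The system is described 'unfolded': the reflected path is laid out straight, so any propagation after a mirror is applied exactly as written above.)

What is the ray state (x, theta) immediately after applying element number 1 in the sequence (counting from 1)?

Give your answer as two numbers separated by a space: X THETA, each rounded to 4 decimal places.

Answer: 10.0000 0.0000

Derivation:
Initial: x=10.0000 theta=0.0000
After 1 (propagate distance d=22): x=10.0000 theta=0.0000
Rounded to 4 decimal places: x = 10.0000, theta = 0.0000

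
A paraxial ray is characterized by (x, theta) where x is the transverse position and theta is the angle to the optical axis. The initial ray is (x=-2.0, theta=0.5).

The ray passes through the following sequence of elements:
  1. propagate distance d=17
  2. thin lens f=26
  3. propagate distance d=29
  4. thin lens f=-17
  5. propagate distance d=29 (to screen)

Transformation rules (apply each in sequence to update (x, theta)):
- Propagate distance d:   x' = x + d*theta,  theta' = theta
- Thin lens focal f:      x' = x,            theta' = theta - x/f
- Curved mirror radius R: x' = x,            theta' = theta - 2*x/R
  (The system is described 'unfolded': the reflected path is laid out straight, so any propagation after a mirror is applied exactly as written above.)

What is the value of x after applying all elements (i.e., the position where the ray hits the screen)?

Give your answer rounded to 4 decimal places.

Initial: x=-2.0000 theta=0.5000
After 1 (propagate distance d=17): x=6.5000 theta=0.5000
After 2 (thin lens f=26): x=6.5000 theta=0.2500
After 3 (propagate distance d=29): x=13.7500 theta=0.2500
After 4 (thin lens f=-17): x=13.7500 theta=18/17 (≈1.0588)
After 5 (propagate distance d=29 (to screen)): x=3023/68 (≈44.4559) theta=18/17 (≈1.0588)
Rounded to 4 decimal places: x = 44.4559

Answer: 44.4559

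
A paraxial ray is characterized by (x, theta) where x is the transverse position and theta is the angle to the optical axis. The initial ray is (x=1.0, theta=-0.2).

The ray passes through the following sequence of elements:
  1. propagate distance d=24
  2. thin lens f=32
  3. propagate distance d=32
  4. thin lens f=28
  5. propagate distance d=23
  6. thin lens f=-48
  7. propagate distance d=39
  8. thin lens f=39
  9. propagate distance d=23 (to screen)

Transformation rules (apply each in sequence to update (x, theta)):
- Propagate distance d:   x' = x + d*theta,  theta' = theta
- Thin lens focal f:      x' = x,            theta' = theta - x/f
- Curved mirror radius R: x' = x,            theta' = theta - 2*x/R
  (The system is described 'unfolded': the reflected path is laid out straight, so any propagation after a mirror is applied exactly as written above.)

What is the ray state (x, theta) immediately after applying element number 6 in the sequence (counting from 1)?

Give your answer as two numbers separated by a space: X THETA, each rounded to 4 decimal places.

Answer: -3.0116 0.0846

Derivation:
Initial: x=1.0000 theta=-0.2000
After 1 (propagate distance d=24): x=-3.8000 theta=-0.2000
After 2 (thin lens f=32): x=-3.8000 theta=-13/160 (≈-0.0813)
After 3 (propagate distance d=32): x=-6.4000 theta=-13/160 (≈-0.0813)
After 4 (thin lens f=28): x=-6.4000 theta=33/224 (≈0.1473)
After 5 (propagate distance d=23): x=-3373/1120 (≈-3.0116) theta=33/224 (≈0.1473)
After 6 (thin lens f=-48): x=-3373/1120 (≈-3.0116) theta=4547/53760 (≈0.0846)
Rounded to 4 decimal places: x = -3.0116, theta = 0.0846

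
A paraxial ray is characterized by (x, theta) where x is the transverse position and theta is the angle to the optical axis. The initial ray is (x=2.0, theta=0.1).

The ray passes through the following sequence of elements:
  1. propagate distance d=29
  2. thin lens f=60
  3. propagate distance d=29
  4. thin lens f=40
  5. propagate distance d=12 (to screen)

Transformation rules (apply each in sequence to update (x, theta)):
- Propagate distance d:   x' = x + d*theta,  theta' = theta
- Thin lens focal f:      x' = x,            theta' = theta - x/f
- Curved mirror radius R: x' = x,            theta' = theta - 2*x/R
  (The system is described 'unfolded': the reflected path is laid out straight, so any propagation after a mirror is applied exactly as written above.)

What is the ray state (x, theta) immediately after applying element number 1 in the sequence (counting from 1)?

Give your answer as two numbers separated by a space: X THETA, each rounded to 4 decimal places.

Initial: x=2.0000 theta=0.1000
After 1 (propagate distance d=29): x=4.9000 theta=0.1000
Rounded to 4 decimal places: x = 4.9000, theta = 0.1000

Answer: 4.9000 0.1000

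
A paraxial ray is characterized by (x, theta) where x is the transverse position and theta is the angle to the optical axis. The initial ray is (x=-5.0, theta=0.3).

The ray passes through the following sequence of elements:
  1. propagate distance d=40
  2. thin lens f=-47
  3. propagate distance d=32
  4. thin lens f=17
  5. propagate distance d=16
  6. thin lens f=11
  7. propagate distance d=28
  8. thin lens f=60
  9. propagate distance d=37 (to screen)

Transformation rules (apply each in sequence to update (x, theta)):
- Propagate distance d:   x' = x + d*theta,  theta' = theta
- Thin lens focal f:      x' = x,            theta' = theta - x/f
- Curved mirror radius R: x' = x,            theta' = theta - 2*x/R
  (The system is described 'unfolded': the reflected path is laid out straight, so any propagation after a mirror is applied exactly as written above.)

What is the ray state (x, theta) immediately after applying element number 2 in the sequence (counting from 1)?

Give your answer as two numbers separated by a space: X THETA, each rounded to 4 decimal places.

Answer: 7.0000 0.4489

Derivation:
Initial: x=-5.0000 theta=0.3000
After 1 (propagate distance d=40): x=7.0000 theta=0.3000
After 2 (thin lens f=-47): x=7.0000 theta=211/470 (≈0.4489)
Rounded to 4 decimal places: x = 7.0000, theta = 0.4489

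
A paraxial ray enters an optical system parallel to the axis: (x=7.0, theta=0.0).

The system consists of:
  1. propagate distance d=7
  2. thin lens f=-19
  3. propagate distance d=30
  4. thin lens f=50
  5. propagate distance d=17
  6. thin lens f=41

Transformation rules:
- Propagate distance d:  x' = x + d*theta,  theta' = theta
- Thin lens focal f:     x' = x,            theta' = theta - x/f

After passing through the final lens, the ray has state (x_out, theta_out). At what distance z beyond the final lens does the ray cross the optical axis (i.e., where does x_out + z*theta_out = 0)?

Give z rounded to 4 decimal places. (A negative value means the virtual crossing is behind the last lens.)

Answer: 41.6929

Derivation:
Initial: x=7.0000 theta=0.0000
After 1 (propagate distance d=7): x=7.0000 theta=0.0000
After 2 (thin lens f=-19): x=7.0000 theta=7/19 (≈0.3684)
After 3 (propagate distance d=30): x=343/19 (≈18.0526) theta=7/19 (≈0.3684)
After 4 (thin lens f=50): x=343/19 (≈18.0526) theta=7/950 (≈0.0074)
After 5 (propagate distance d=17): x=17269/950 (≈18.1779) theta=7/950 (≈0.0074)
After 6 (thin lens f=41): x=17269/950 (≈18.1779) theta=-8491/19475 (≈-0.4360)
z_focus = -x_out/theta_out = -(17269/950)/(-8491/19475) = 101147/2426 ≈ 41.6929
Rounded to 4 decimal places: z = 41.6929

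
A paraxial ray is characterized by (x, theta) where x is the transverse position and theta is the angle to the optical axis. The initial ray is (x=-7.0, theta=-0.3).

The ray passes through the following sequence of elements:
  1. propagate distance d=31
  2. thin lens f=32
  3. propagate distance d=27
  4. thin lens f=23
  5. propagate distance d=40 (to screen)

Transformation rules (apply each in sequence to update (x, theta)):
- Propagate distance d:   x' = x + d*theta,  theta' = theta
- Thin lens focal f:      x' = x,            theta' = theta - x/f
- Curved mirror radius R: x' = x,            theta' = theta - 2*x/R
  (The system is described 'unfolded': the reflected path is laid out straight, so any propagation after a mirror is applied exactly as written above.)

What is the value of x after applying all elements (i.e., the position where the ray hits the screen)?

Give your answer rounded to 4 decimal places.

Answer: 16.2444

Derivation:
Initial: x=-7.0000 theta=-0.3000
After 1 (propagate distance d=31): x=-16.3000 theta=-0.3000
After 2 (thin lens f=32): x=-16.3000 theta=67/320 (≈0.2094)
After 3 (propagate distance d=27): x=-3407/320 (≈-10.6469) theta=67/320 (≈0.2094)
After 4 (thin lens f=23): x=-3407/320 (≈-10.6469) theta=1237/1840 (≈0.6723)
After 5 (propagate distance d=40 (to screen)): x=119559/7360 (≈16.2444) theta=1237/1840 (≈0.6723)
Rounded to 4 decimal places: x = 16.2444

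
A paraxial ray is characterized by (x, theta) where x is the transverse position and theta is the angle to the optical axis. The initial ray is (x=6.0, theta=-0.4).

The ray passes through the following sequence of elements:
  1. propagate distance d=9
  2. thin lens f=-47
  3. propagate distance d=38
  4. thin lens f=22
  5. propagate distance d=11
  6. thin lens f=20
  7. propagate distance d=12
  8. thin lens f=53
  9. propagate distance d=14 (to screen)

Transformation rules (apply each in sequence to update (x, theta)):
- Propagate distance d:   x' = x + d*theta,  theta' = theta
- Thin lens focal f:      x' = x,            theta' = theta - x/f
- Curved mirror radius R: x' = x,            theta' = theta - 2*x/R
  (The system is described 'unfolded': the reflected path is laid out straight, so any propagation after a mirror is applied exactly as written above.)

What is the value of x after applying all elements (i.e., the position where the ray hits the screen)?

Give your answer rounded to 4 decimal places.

Answer: 7.0628

Derivation:
Initial: x=6.0000 theta=-0.4000
After 1 (propagate distance d=9): x=2.4000 theta=-0.4000
After 2 (thin lens f=-47): x=2.4000 theta=-82/235 (≈-0.3489)
After 3 (propagate distance d=38): x=-2552/235 (≈-10.8596) theta=-82/235 (≈-0.3489)
After 4 (thin lens f=22): x=-2552/235 (≈-10.8596) theta=34/235 (≈0.1447)
After 5 (propagate distance d=11): x=-2178/235 (≈-9.2681) theta=34/235 (≈0.1447)
After 6 (thin lens f=20): x=-2178/235 (≈-9.2681) theta=1429/2350 (≈0.6081)
After 7 (propagate distance d=12): x=-2316/1175 (≈-1.9711) theta=1429/2350 (≈0.6081)
After 8 (thin lens f=53): x=-2316/1175 (≈-1.9711) theta=80369/124550 (≈0.6453)
After 9 (propagate distance d=14 (to screen)): x=87967/12455 (≈7.0628) theta=80369/124550 (≈0.6453)
Rounded to 4 decimal places: x = 7.0628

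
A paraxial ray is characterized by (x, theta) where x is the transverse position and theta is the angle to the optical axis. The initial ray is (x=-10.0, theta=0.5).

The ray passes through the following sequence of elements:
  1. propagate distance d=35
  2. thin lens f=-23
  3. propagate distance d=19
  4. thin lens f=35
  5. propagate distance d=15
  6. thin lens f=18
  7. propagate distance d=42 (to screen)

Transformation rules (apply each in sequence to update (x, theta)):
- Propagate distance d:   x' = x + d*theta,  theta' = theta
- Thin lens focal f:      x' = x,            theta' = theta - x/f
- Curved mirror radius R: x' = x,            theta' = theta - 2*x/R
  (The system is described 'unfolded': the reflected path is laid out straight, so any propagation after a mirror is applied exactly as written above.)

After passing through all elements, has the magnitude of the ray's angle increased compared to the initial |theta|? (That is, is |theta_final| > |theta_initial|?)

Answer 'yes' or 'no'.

Answer: yes

Derivation:
Initial: x=-10.0000 theta=0.5000
After 1 (propagate distance d=35): x=7.5000 theta=0.5000
After 2 (thin lens f=-23): x=7.5000 theta=19/23 (≈0.8261)
After 3 (propagate distance d=19): x=1067/46 (≈23.1957) theta=19/23 (≈0.8261)
After 4 (thin lens f=35): x=1067/46 (≈23.1957) theta=263/1610 (≈0.1634)
After 5 (propagate distance d=15): x=4129/161 (≈25.6460) theta=263/1610 (≈0.1634)
After 6 (thin lens f=18): x=4129/161 (≈25.6460) theta=-9139/7245 (≈-1.2614)
After 7 (propagate distance d=42 (to screen)): x=-66011/2415 (≈-27.3337) theta=-9139/7245 (≈-1.2614)
|theta_initial|=0.5000 |theta_final|=9139/7245 (≈1.2614) -> increased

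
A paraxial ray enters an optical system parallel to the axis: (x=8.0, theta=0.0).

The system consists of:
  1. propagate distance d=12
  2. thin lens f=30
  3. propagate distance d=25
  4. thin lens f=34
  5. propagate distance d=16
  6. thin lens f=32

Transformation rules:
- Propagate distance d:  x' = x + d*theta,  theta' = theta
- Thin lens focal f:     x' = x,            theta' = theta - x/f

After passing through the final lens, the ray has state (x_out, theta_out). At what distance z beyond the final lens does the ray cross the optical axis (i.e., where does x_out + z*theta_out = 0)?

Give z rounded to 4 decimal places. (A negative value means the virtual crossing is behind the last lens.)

Initial: x=8.0000 theta=0.0000
After 1 (propagate distance d=12): x=8.0000 theta=0.0000
After 2 (thin lens f=30): x=8.0000 theta=-4/15 (≈-0.2667)
After 3 (propagate distance d=25): x=4/3 (≈1.3333) theta=-4/15 (≈-0.2667)
After 4 (thin lens f=34): x=4/3 (≈1.3333) theta=-26/85 (≈-0.3059)
After 5 (propagate distance d=16): x=-908/255 (≈-3.5608) theta=-26/85 (≈-0.3059)
After 6 (thin lens f=32): x=-908/255 (≈-3.5608) theta=-397/2040 (≈-0.1946)
z_focus = -x_out/theta_out = -(-908/255)/(-397/2040) = -7264/397 ≈ -18.2972
Rounded to 4 decimal places: z = -18.2972

Answer: -18.2972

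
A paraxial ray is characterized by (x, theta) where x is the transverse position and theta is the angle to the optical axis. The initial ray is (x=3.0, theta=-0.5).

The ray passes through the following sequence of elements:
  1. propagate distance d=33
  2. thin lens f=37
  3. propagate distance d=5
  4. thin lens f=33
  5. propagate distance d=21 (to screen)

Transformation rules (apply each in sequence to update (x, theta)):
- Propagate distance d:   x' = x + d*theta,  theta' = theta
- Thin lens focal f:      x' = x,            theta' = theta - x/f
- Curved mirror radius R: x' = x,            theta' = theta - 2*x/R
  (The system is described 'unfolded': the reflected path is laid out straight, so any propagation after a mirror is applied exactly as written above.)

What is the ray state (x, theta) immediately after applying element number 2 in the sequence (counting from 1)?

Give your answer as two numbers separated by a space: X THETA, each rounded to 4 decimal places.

Answer: -13.5000 -0.1351

Derivation:
Initial: x=3.0000 theta=-0.5000
After 1 (propagate distance d=33): x=-13.5000 theta=-0.5000
After 2 (thin lens f=37): x=-13.5000 theta=-5/37 (≈-0.1351)
Rounded to 4 decimal places: x = -13.5000, theta = -0.1351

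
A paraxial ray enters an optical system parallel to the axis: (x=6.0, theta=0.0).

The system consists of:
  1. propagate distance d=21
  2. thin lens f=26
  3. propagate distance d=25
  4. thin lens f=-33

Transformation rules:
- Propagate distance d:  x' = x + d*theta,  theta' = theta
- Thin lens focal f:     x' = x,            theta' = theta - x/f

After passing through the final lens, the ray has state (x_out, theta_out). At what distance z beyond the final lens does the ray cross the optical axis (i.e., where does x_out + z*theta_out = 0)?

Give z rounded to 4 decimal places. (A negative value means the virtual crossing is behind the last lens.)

Initial: x=6.0000 theta=0.0000
After 1 (propagate distance d=21): x=6.0000 theta=0.0000
After 2 (thin lens f=26): x=6.0000 theta=-3/13 (≈-0.2308)
After 3 (propagate distance d=25): x=3/13 (≈0.2308) theta=-3/13 (≈-0.2308)
After 4 (thin lens f=-33): x=3/13 (≈0.2308) theta=-32/143 (≈-0.2238)
z_focus = -x_out/theta_out = -(3/13)/(-32/143) = 33/32 ≈ 1.0313
Rounded to 4 decimal places: z = 1.0313

Answer: 1.0313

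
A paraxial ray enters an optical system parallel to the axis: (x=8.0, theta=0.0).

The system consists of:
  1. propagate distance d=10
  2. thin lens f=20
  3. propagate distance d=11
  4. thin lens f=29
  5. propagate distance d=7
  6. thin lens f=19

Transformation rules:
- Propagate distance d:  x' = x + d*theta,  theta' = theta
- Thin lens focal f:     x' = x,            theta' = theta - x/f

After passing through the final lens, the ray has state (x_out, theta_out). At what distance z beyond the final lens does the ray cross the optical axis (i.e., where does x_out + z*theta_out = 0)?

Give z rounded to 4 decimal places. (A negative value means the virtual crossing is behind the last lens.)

Answer: -0.1325

Derivation:
Initial: x=8.0000 theta=0.0000
After 1 (propagate distance d=10): x=8.0000 theta=0.0000
After 2 (thin lens f=20): x=8.0000 theta=-0.4000
After 3 (propagate distance d=11): x=3.6000 theta=-0.4000
After 4 (thin lens f=29): x=3.6000 theta=-76/145 (≈-0.5241)
After 5 (propagate distance d=7): x=-2/29 (≈-0.0690) theta=-76/145 (≈-0.5241)
After 6 (thin lens f=19): x=-2/29 (≈-0.0690) theta=-1434/2755 (≈-0.5205)
z_focus = -x_out/theta_out = -(-2/29)/(-1434/2755) = -95/717 ≈ -0.1325
Rounded to 4 decimal places: z = -0.1325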